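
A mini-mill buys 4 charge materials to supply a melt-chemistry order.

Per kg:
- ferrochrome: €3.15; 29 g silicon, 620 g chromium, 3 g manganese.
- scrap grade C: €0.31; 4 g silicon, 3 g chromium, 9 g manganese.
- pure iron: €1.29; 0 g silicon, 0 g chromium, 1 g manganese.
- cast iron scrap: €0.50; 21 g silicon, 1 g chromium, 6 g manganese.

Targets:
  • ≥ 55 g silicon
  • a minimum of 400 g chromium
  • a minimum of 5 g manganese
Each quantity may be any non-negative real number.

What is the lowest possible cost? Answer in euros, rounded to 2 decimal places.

€2.89

Let x1 = kg of ferrochrome, x2 = kg of scrap grade C, x3 = kg of pure iron, x4 = kg of cast iron scrap.
Minimize 3.15x1 + 0.31x2 + 1.29x3 + 0.5x4 with:
  29x1 + 4x2 + 21x4 ≥ 55   (silicon)
  620x1 + 3x2 + 1x4 ≥ 400   (chromium)
  3x1 + 9x2 + 1x3 + 6x4 ≥ 5   (manganese)
  x1, x2, x3, x4 ≥ 0.
At the optimum only ferrochrome, cast iron scrap are positive (scrap grade C, pure iron = 0). There the silicon and chromium constraints are tight.
That vertex is x1 = 0.6424, x4 = 1.732.
Objective = 3.15·0.6424 + 0.5·1.732 = 2.8896.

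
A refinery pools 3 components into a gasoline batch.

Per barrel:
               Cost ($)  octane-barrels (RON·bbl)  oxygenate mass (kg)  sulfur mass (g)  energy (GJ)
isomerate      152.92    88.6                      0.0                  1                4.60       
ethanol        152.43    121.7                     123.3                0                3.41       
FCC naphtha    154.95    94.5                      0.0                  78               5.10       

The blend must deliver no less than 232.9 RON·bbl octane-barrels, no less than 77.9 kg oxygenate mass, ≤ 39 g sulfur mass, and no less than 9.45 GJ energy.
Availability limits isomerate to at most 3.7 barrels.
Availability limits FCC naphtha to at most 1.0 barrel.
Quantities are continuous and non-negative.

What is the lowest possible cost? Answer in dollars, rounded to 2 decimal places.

$343.77

Set it up as a linear program. Let x1 = barrels of isomerate, x2 = barrels of ethanol, x3 = barrels of FCC naphtha.
Minimise 152.92x1 + 152.43x2 + 154.95x3 s.t.:
  88.6x1 + 121.7x2 + 94.5x3 ≥ 232.9   (octane-barrels)
  123.3x2 ≥ 77.9   (oxygenate mass)
  1x1 + 78x3 ≤ 39   (sulfur mass)
  4.6x1 + 3.41x2 + 5.1x3 ≥ 9.45   (energy)
  x1 ≤ 3.7
  x3 ≤ 1
  x1, x2, x3 ≥ 0.
The optimal mix uses every input. The octane-barrels, sulfur mass, energy requirements are met with equality.
So isomerate = 0.81406 barrels, ethanol = 0.94093 barrels, FCC naphtha = 0.48956 barrels.
Cost = 152.92·0.81406 + 152.43·0.94093 + 154.95·0.48956 = 343.7693.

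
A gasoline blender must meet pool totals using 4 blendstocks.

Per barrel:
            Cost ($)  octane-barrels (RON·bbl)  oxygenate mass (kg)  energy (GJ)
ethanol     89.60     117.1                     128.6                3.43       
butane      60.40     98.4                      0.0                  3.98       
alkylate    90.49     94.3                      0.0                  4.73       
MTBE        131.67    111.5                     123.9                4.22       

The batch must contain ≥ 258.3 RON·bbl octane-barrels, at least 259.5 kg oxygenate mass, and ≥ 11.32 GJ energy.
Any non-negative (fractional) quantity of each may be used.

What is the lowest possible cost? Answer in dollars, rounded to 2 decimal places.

$247.56

Let x1 = barrels of ethanol, x2 = barrels of butane, x3 = barrels of alkylate, x4 = barrels of MTBE.
Minimise 89.6x1 + 60.4x2 + 90.49x3 + 131.67x4 with:
  117.1x1 + 98.4x2 + 94.3x3 + 111.5x4 ≥ 258.3   (octane-barrels)
  128.6x1 + 123.9x4 ≥ 259.5   (oxygenate mass)
  3.43x1 + 3.98x2 + 4.73x3 + 4.22x4 ≥ 11.32   (energy)
  x1, x2, x3, x4 ≥ 0.
At the optimum only ethanol, butane are positive (alkylate, MTBE = 0). There the oxygenate mass and energy constraints are tight.
Optimal quantities: ethanol = 2.0179 barrels, butane = 1.1052 barrels.
Objective = 89.6·2.0179 + 60.4·1.1052 = 247.5579.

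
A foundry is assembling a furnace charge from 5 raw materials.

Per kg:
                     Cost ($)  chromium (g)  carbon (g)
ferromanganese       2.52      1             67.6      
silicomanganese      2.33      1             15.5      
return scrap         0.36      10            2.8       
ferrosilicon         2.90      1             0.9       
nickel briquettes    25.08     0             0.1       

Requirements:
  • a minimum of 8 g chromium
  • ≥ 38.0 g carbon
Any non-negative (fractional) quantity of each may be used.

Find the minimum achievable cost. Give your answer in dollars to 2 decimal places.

$1.61

Set it up as a linear program. Let x1 = kg of ferromanganese, x2 = kg of silicomanganese, x3 = kg of return scrap, x4 = kg of ferrosilicon, x5 = kg of nickel briquettes.
min 2.52x1 + 2.33x2 + 0.36x3 + 2.9x4 + 25.08x5 s.t.:
  1x1 + 1x2 + 10x3 + 1x4 ≥ 8   (chromium)
  67.6x1 + 15.5x2 + 2.8x3 + 0.9x4 + 0.1x5 ≥ 38   (carbon)
  x1, x2, x3, x4, x5 ≥ 0.
The optimal basis is {ferromanganese, return scrap}; silicomanganese, ferrosilicon, nickel briquettes drop out. The chromium and carbon requirements are met with equality.
So ferromanganese = 0.5312 kg, return scrap = 0.7469 kg.
Total cost: 2.52·0.5312 + 0.36·0.7469 = 1.6075.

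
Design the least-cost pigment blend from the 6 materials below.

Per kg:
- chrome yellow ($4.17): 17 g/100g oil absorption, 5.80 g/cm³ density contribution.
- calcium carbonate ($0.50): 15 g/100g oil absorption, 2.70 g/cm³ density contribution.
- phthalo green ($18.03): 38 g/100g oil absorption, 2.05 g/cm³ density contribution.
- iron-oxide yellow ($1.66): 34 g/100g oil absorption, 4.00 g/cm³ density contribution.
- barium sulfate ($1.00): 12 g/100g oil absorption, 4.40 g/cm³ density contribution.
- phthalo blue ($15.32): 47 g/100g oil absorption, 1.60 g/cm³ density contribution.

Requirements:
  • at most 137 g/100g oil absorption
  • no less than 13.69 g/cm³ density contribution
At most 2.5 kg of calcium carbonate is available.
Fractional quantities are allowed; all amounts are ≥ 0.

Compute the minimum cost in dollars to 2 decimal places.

$2.83

Treat it as an LP. Let x1 = kg of chrome yellow, x2 = kg of calcium carbonate, x3 = kg of phthalo green, x4 = kg of iron-oxide yellow, x5 = kg of barium sulfate, x6 = kg of phthalo blue.
Minimise 4.17x1 + 0.5x2 + 18.03x3 + 1.66x4 + 1x5 + 15.32x6 with:
  17x1 + 15x2 + 38x3 + 34x4 + 12x5 + 47x6 ≤ 137   (oil absorption)
  5.8x1 + 2.7x2 + 2.05x3 + 4x4 + 4.4x5 + 1.6x6 ≥ 13.69   (density contribution)
  x2 ≤ 2.5
  x1, x2, x3, x4, x5, x6 ≥ 0.
At the optimum only calcium carbonate, barium sulfate are positive (chrome yellow, phthalo green, iron-oxide yellow, phthalo blue = 0). Binding constraints: density contribution and the calcium carbonate cap.
So calcium carbonate = 2.5 kg, barium sulfate = 1.577 kg.
Total cost: 0.5·2.5 + 1·1.577 = 2.8270.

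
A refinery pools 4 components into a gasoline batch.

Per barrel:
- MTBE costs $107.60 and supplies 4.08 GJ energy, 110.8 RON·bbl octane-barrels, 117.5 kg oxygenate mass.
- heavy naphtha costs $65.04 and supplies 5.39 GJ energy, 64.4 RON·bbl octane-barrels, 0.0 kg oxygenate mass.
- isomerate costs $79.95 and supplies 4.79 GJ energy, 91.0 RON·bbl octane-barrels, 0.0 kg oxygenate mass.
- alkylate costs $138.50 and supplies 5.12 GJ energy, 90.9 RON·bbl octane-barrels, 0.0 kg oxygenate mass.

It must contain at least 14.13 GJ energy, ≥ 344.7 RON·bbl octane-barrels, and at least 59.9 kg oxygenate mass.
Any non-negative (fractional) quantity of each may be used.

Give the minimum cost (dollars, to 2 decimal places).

$308.07

This is a linear program. Let x1 = barrels of MTBE, x2 = barrels of heavy naphtha, x3 = barrels of isomerate, x4 = barrels of alkylate.
Minimize 107.6x1 + 65.04x2 + 79.95x3 + 138.5x4 subject to:
  4.08x1 + 5.39x2 + 4.79x3 + 5.12x4 ≥ 14.13   (energy)
  110.8x1 + 64.4x2 + 91x3 + 90.9x4 ≥ 344.7   (octane-barrels)
  117.5x1 ≥ 59.9   (oxygenate mass)
  x1, x2, x3, x4 ≥ 0.
The minimum-cost mix takes nothing from heavy naphtha, alkylate — only MTBE, isomerate. The octane-barrels and oxygenate mass requirements are met with equality.
That vertex is x1 = 0.50979, x3 = 3.1672.
Total cost: 107.6·0.50979 + 79.95·3.1672 = 308.0710.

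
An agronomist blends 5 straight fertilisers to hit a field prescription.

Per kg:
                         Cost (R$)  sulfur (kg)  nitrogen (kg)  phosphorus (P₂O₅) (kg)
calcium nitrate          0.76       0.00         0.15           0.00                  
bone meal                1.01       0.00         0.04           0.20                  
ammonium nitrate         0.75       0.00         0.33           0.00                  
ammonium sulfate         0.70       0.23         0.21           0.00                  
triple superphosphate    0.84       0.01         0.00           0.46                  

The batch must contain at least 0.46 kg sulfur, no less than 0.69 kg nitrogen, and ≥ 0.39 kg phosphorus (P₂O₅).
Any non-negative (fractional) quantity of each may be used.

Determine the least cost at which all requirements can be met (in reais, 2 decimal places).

Let x1 = kg of calcium nitrate, x2 = kg of bone meal, x3 = kg of ammonium nitrate, x4 = kg of ammonium sulfate, x5 = kg of triple superphosphate.
Minimize 0.76x1 + 1.01x2 + 0.75x3 + 0.7x4 + 0.84x5 with:
  0.23x4 + 0.01x5 ≥ 0.46   (sulfur)
  0.15x1 + 0.04x2 + 0.33x3 + 0.21x4 ≥ 0.69   (nitrogen)
  0.2x2 + 0.46x5 ≥ 0.39   (phosphorus (P₂O₅))
  x1, x2, x3, x4, x5 ≥ 0.
The cheapest feasible vertex uses only ammonium nitrate, ammonium sulfate, triple superphosphate; calcium nitrate, bone meal are not used. The sulfur, nitrogen, phosphorus (P₂O₅) requirements are met with equality.
Optimal quantities: ammonium nitrate = 0.8416 kg, ammonium sulfate = 1.963 kg, triple superphosphate = 0.8478 kg.
Hence cost = 0.75·0.8416 + 0.7·1.963 + 0.84·0.8478 = R$2.7175.

R$2.72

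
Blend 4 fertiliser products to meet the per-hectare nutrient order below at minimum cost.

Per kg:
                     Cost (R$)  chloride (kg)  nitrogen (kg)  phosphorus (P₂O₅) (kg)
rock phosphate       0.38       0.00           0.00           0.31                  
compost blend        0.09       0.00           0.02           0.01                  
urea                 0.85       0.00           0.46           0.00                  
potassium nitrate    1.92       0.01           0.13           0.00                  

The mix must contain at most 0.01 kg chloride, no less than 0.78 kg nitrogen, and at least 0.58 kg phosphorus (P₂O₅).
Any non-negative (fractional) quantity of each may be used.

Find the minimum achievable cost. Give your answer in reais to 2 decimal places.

Set it up as a linear program. Let x1 = kg of rock phosphate, x2 = kg of compost blend, x3 = kg of urea, x4 = kg of potassium nitrate.
Minimize 0.38x1 + 0.09x2 + 0.85x3 + 1.92x4 with:
  0.01x4 ≤ 0.01   (chloride)
  0.02x2 + 0.46x3 + 0.13x4 ≥ 0.78   (nitrogen)
  0.31x1 + 0.01x2 ≥ 0.58   (phosphorus (P₂O₅))
  x1, x2, x3, x4 ≥ 0.
The minimum-cost mix takes nothing from compost blend, potassium nitrate — only rock phosphate, urea. There the nitrogen and phosphorus (P₂O₅) constraints are tight.
So rock phosphate = 1.871 kg, urea = 1.696 kg.
Objective = 0.38·1.871 + 0.85·1.696 = 2.1526.

R$2.15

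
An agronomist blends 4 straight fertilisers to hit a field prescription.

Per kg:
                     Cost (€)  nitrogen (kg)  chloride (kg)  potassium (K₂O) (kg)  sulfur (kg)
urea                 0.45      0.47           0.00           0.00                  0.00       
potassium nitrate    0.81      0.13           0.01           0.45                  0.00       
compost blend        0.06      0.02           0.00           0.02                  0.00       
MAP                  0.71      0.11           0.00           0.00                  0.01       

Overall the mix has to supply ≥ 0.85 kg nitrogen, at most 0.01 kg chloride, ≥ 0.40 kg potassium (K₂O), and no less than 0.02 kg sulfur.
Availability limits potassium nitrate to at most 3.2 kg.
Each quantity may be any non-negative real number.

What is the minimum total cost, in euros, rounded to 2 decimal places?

€2.63

Let x1 = kg of urea, x2 = kg of potassium nitrate, x3 = kg of compost blend, x4 = kg of MAP.
Minimise 0.45x1 + 0.81x2 + 0.06x3 + 0.71x4 subject to:
  0.47x1 + 0.13x2 + 0.02x3 + 0.11x4 ≥ 0.85   (nitrogen)
  0.01x2 ≤ 0.01   (chloride)
  0.45x2 + 0.02x3 ≥ 0.4   (potassium (K₂O))
  0.01x4 ≥ 0.02   (sulfur)
  x2 ≤ 3.2
  x1, x2, x3, x4 ≥ 0.
At the optimum only urea, potassium nitrate, MAP are positive (compost blend = 0). The nitrogen, potassium (K₂O), sulfur requirements are met with equality.
Optimal quantities: urea = 1.095 kg, potassium nitrate = 0.8889 kg, MAP = 2 kg.
Cost = 0.45·1.095 + 0.81·0.8889 + 0.71·2 = 2.6328.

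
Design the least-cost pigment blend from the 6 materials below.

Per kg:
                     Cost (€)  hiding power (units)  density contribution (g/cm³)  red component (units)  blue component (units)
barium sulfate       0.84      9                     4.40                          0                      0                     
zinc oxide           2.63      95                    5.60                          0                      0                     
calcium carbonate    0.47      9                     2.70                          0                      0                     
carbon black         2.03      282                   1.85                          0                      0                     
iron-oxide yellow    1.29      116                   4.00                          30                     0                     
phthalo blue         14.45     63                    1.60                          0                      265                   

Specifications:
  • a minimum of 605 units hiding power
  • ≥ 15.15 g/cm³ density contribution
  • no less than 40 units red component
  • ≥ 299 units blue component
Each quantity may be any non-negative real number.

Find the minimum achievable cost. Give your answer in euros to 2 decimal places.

€21.53

Let x1 = kg of barium sulfate, x2 = kg of zinc oxide, x3 = kg of calcium carbonate, x4 = kg of carbon black, x5 = kg of iron-oxide yellow, x6 = kg of phthalo blue.
min 0.84x1 + 2.63x2 + 0.47x3 + 2.03x4 + 1.29x5 + 14.45x6 subject to:
  9x1 + 95x2 + 9x3 + 282x4 + 116x5 + 63x6 ≥ 605   (hiding power)
  4.4x1 + 5.6x2 + 2.7x3 + 1.85x4 + 4x5 + 1.6x6 ≥ 15.15   (density contribution)
  30x5 ≥ 40   (red component)
  265x6 ≥ 299   (blue component)
  x1, x2, x3, x4, x5, x6 ≥ 0.
At the optimum only carbon black, iron-oxide yellow, phthalo blue are positive (barium sulfate, zinc oxide, calcium carbonate = 0). Binding constraints: hiding power, density contribution, blue component.
So carbon black = 0.6434 kg, iron-oxide yellow = 3.039 kg, phthalo blue = 1.128 kg.
Objective = 2.03·0.6434 + 1.29·3.039 + 14.45·1.128 = 21.5260.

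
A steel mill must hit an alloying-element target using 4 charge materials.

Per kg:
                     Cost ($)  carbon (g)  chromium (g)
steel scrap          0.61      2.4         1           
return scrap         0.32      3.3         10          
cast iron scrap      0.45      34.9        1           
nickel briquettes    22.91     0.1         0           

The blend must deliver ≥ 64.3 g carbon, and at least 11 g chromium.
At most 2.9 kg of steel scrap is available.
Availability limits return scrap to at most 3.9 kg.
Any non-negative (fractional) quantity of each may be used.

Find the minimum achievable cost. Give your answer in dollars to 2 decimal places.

$1.09

Let x1 = kg of steel scrap, x2 = kg of return scrap, x3 = kg of cast iron scrap, x4 = kg of nickel briquettes.
Minimize 0.61x1 + 0.32x2 + 0.45x3 + 22.91x4 s.t.:
  2.4x1 + 3.3x2 + 34.9x3 + 0.1x4 ≥ 64.3   (carbon)
  1x1 + 10x2 + 1x3 ≥ 11   (chromium)
  x1 ≤ 2.9
  x2 ≤ 3.9
  x1, x2, x3, x4 ≥ 0.
The cheapest feasible vertex uses only return scrap, cast iron scrap; steel scrap, nickel briquettes are not used. There the carbon and chromium constraints are tight.
That vertex is x2 = 0.9245, x3 = 1.755.
Objective = 0.32·0.9245 + 0.45·1.755 = 1.0856.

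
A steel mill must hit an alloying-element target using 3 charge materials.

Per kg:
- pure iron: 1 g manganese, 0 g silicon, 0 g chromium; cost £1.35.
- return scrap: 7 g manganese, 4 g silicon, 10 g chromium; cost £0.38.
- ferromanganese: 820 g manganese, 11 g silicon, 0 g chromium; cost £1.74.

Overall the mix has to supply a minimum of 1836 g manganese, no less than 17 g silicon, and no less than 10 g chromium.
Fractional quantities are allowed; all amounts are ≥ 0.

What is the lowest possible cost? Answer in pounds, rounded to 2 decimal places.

Treat it as an LP. Let x1 = kg of pure iron, x2 = kg of return scrap, x3 = kg of ferromanganese.
Minimise 1.35x1 + 0.38x2 + 1.74x3 with:
  1x1 + 7x2 + 820x3 ≥ 1836   (manganese)
  4x2 + 11x3 ≥ 17   (silicon)
  10x2 ≥ 10   (chromium)
  x1, x2, x3 ≥ 0.
The minimum-cost mix takes nothing from pure iron — only return scrap, ferromanganese. The manganese and chromium requirements are met with equality.
That vertex is x2 = 1, x3 = 2.23.
Objective = 0.38·1 + 1.74·2.23 = 4.2602.

£4.26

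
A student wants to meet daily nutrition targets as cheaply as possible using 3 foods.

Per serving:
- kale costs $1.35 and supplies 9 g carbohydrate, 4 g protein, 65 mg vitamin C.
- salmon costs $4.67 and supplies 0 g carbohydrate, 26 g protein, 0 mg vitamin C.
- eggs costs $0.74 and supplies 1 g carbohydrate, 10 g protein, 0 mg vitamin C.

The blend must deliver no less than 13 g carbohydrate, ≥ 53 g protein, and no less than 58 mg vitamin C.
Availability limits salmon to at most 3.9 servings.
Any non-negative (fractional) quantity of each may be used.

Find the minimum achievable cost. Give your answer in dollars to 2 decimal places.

Let x1 = servings of kale, x2 = servings of salmon, x3 = servings of eggs.
Minimize 1.35x1 + 4.67x2 + 0.74x3 subject to:
  9x1 + 1x3 ≥ 13   (carbohydrate)
  4x1 + 26x2 + 10x3 ≥ 53   (protein)
  65x1 ≥ 58   (vitamin C)
  x2 ≤ 3.9
  x1, x2, x3 ≥ 0.
At the optimum only kale, eggs are positive (salmon = 0). Binding constraints: carbohydrate and protein.
Solving gives x1 = 0.8953, x3 = 4.942.
Cost = 1.35·0.8953 + 0.74·4.942 = 4.8657.

$4.87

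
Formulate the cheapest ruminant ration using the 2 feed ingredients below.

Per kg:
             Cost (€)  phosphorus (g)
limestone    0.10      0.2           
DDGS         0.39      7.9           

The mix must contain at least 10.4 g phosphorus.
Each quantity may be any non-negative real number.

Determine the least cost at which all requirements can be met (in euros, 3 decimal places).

Let x1 = kg of limestone, x2 = kg of DDGS.
Minimize 0.1x1 + 0.39x2 s.t.:
  0.2x1 + 7.9x2 ≥ 10.4   (phosphorus)
  x1, x2 ≥ 0.
The cheapest feasible vertex uses only DDGS; limestone is not used. Binding constraint: phosphorus.
Solving gives x2 = 1.316.
Cost = 0.39·1.316 = 0.51324.

€0.513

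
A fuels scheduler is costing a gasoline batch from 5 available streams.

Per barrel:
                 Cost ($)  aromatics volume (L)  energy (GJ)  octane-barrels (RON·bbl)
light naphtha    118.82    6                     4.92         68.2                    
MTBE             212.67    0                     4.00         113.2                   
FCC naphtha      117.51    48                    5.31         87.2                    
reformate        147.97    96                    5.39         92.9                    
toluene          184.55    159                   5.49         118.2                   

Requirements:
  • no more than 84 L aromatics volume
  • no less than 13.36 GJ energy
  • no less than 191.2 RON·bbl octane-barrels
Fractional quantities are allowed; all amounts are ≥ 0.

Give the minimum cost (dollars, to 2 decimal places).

$305.16

Treat it as an LP. Let x1 = barrels of light naphtha, x2 = barrels of MTBE, x3 = barrels of FCC naphtha, x4 = barrels of reformate, x5 = barrels of toluene.
Minimize 118.82x1 + 212.67x2 + 117.51x3 + 147.97x4 + 184.55x5 with:
  6x1 + 48x3 + 96x4 + 159x5 ≤ 84   (aromatics volume)
  4.92x1 + 4x2 + 5.31x3 + 5.39x4 + 5.49x5 ≥ 13.36   (energy)
  68.2x1 + 113.2x2 + 87.2x3 + 92.9x4 + 118.2x5 ≥ 191.2   (octane-barrels)
  x1, x2, x3, x4, x5 ≥ 0.
The optimal basis is {light naphtha, FCC naphtha}; MTBE, reformate, toluene drop out. Binding constraints: aromatics volume and energy.
Solving gives x1 = 0.955653, x3 = 1.63054.
Hence cost = 118.82·0.955653 + 117.51·1.63054 = $305.1554.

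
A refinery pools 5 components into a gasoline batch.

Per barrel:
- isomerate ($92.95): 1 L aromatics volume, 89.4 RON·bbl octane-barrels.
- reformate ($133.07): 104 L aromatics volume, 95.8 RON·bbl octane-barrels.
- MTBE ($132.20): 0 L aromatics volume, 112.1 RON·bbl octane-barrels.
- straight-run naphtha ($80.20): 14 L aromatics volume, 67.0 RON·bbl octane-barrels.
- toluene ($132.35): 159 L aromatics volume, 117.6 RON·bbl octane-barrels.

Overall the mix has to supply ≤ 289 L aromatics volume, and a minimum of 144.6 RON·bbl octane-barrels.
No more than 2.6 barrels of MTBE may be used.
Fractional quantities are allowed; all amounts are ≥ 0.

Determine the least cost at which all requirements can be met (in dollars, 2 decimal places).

This is a linear program. Let x1 = barrels of isomerate, x2 = barrels of reformate, x3 = barrels of MTBE, x4 = barrels of straight-run naphtha, x5 = barrels of toluene.
Minimize 92.95x1 + 133.07x2 + 132.2x3 + 80.2x4 + 132.35x5 with:
  1x1 + 104x2 + 14x4 + 159x5 ≤ 289   (aromatics volume)
  89.4x1 + 95.8x2 + 112.1x3 + 67x4 + 117.6x5 ≥ 144.6   (octane-barrels)
  x3 ≤ 2.6
  x1, x2, x3, x4, x5 ≥ 0.
The minimum-cost mix takes nothing from reformate, MTBE, straight-run naphtha, toluene — only isomerate. The octane-barrels requirement is met with equality.
Optimal quantities: isomerate = 1.6174 barrels.
Hence cost = 92.95·1.6174 = $150.3373.

$150.34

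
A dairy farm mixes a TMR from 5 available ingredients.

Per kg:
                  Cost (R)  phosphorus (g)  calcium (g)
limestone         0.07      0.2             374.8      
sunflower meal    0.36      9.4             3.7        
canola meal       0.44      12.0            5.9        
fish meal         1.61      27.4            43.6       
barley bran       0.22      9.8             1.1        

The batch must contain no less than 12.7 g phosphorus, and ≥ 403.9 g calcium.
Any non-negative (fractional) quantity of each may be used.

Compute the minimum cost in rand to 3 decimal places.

Set it up as a linear program. Let x1 = kg of limestone, x2 = kg of sunflower meal, x3 = kg of canola meal, x4 = kg of fish meal, x5 = kg of barley bran.
Minimize 0.07x1 + 0.36x2 + 0.44x3 + 1.61x4 + 0.22x5 s.t.:
  0.2x1 + 9.4x2 + 12x3 + 27.4x4 + 9.8x5 ≥ 12.7   (phosphorus)
  374.8x1 + 3.7x2 + 5.9x3 + 43.6x4 + 1.1x5 ≥ 403.9   (calcium)
  x1, x2, x3, x4, x5 ≥ 0.
At the optimum only limestone, barley bran are positive (sunflower meal, canola meal, fish meal = 0). Binding constraints: phosphorus and calcium.
So limestone = 1.074 kg, barley bran = 1.274 kg.
Hence cost = 0.07·1.074 + 0.22·1.274 = R0.35546.

R0.355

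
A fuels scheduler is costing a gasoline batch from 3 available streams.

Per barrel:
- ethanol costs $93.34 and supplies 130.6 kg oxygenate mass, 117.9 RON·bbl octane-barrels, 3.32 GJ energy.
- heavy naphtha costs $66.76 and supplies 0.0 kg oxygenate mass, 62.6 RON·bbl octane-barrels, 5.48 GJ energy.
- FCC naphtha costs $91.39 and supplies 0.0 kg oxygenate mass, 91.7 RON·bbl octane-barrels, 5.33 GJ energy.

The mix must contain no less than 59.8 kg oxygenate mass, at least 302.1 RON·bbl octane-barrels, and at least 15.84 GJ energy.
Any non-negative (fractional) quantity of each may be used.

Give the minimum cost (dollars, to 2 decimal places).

$273.10

Set it up as a linear program. Let x1 = barrels of ethanol, x2 = barrels of heavy naphtha, x3 = barrels of FCC naphtha.
min 93.34x1 + 66.76x2 + 91.39x3 subject to:
  130.6x1 ≥ 59.8   (oxygenate mass)
  117.9x1 + 62.6x2 + 91.7x3 ≥ 302.1   (octane-barrels)
  3.32x1 + 5.48x2 + 5.33x3 ≥ 15.84   (energy)
  x1, x2, x3 ≥ 0.
At the optimum only ethanol, heavy naphtha are positive (FCC naphtha = 0). The octane-barrels and energy requirements are met with equality.
Solving gives x1 = 1.5149, x2 = 1.9727.
Cost = 93.34·1.5149 + 66.76·1.9727 = 273.0982.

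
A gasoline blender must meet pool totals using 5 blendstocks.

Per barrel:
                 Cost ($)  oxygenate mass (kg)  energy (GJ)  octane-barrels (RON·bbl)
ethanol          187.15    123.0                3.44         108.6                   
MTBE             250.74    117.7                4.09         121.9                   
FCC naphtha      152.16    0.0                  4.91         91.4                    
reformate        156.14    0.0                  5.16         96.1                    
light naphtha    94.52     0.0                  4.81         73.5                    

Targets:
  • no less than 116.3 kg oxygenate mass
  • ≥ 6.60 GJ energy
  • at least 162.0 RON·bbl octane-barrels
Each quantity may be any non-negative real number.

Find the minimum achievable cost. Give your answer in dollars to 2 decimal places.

$253.23

Let x1 = barrels of ethanol, x2 = barrels of MTBE, x3 = barrels of FCC naphtha, x4 = barrels of reformate, x5 = barrels of light naphtha.
min 187.15x1 + 250.74x2 + 152.16x3 + 156.14x4 + 94.52x5 subject to:
  123x1 + 117.7x2 ≥ 116.3   (oxygenate mass)
  3.44x1 + 4.09x2 + 4.91x3 + 5.16x4 + 4.81x5 ≥ 6.6   (energy)
  108.6x1 + 121.9x2 + 91.4x3 + 96.1x4 + 73.5x5 ≥ 162   (octane-barrels)
  x1, x2, x3, x4, x5 ≥ 0.
The cheapest feasible vertex uses only ethanol, light naphtha; MTBE, FCC naphtha, reformate are not used. The oxygenate mass and octane-barrels requirements are met with equality.
Optimal quantities: ethanol = 0.9455 barrels, light naphtha = 0.807 barrels.
Total cost: 187.15·0.9455 + 94.52·0.807 = 253.2280.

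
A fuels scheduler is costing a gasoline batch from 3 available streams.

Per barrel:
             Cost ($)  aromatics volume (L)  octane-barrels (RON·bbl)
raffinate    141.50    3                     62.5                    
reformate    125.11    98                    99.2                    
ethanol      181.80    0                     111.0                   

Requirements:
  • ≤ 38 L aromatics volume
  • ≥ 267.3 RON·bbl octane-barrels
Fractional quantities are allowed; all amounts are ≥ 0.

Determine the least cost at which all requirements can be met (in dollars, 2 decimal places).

Treat it as an LP. Let x1 = barrels of raffinate, x2 = barrels of reformate, x3 = barrels of ethanol.
min 141.5x1 + 125.11x2 + 181.8x3 s.t.:
  3x1 + 98x2 ≤ 38   (aromatics volume)
  62.5x1 + 99.2x2 + 111x3 ≥ 267.3   (octane-barrels)
  x1, x2, x3 ≥ 0.
The minimum-cost mix takes nothing from raffinate — only reformate, ethanol. Binding constraints: aromatics volume and octane-barrels.
Solving gives x2 = 0.38776, x3 = 2.0616.
Objective = 125.11·0.38776 + 181.8·2.0616 = 423.3115.

$423.31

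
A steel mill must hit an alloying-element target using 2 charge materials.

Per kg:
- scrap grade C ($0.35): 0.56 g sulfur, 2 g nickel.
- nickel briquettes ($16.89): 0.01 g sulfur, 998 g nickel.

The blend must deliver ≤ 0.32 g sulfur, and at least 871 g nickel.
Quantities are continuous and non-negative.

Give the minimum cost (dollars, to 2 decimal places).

Let x1 = kg of scrap grade C, x2 = kg of nickel briquettes.
Minimise 0.35x1 + 16.89x2 s.t.:
  0.56x1 + 0.01x2 ≤ 0.32   (sulfur)
  2x1 + 998x2 ≥ 871   (nickel)
  x1, x2 ≥ 0.
The cheapest feasible vertex uses only nickel briquettes; scrap grade C is not used. There the nickel constraint is tight.
That vertex is x2 = 0.8727.
Total cost: 16.89·0.8727 = 14.7399.

$14.74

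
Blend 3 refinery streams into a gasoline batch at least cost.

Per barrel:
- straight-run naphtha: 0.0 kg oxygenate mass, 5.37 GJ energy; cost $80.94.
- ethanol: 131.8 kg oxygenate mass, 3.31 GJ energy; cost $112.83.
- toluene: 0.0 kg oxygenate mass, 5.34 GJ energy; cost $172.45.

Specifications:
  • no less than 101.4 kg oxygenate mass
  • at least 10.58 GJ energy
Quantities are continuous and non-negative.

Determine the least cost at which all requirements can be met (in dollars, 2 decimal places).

Let x1 = barrels of straight-run naphtha, x2 = barrels of ethanol, x3 = barrels of toluene.
Minimise 80.94x1 + 112.83x2 + 172.45x3 s.t.:
  131.8x2 ≥ 101.4   (oxygenate mass)
  5.37x1 + 3.31x2 + 5.34x3 ≥ 10.58   (energy)
  x1, x2, x3 ≥ 0.
The optimal basis is {straight-run naphtha, ethanol}; toluene drops out. The oxygenate mass and energy requirements are met with equality.
So straight-run naphtha = 1.496 barrels, ethanol = 0.7693 barrels.
Cost = 80.94·1.496 + 112.83·0.7693 = 207.8864.

$207.89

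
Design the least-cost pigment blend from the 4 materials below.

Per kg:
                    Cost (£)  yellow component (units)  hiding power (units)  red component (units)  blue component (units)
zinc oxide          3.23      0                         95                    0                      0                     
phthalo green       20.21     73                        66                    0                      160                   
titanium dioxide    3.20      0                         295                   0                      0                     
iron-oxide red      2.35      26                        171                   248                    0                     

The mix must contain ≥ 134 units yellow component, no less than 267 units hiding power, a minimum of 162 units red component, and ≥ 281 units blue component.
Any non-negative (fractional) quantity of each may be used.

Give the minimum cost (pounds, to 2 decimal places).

Let x1 = kg of zinc oxide, x2 = kg of phthalo green, x3 = kg of titanium dioxide, x4 = kg of iron-oxide red.
Minimize 3.23x1 + 20.21x2 + 3.2x3 + 2.35x4 subject to:
  73x2 + 26x4 ≥ 134   (yellow component)
  95x1 + 66x2 + 295x3 + 171x4 ≥ 267   (hiding power)
  248x4 ≥ 162   (red component)
  160x2 ≥ 281   (blue component)
  x1, x2, x3, x4 ≥ 0.
The minimum-cost mix takes nothing from zinc oxide — only phthalo green, titanium dioxide, iron-oxide red. There the hiding power, red component, blue component constraints are tight.
Solving gives x2 = 1.7563, x3 = 0.13351, x4 = 0.65323.
Total cost: 20.21·1.7563 + 3.2·0.13351 + 2.35·0.65323 = 37.4571.

£37.46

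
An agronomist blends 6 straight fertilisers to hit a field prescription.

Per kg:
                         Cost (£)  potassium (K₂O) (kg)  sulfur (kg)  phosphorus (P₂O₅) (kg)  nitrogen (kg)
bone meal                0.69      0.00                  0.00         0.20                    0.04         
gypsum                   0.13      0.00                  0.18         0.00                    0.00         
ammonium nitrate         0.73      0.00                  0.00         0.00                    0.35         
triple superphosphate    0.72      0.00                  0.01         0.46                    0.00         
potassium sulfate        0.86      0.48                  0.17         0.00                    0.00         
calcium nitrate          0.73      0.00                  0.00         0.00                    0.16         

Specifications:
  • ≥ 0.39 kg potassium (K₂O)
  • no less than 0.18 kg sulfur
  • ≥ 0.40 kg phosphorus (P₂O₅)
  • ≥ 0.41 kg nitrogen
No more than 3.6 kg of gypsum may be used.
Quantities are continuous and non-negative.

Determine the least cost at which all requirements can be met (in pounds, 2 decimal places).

£2.20

Let x1 = kg of bone meal, x2 = kg of gypsum, x3 = kg of ammonium nitrate, x4 = kg of triple superphosphate, x5 = kg of potassium sulfate, x6 = kg of calcium nitrate.
Minimise 0.69x1 + 0.13x2 + 0.73x3 + 0.72x4 + 0.86x5 + 0.73x6 s.t.:
  0.48x5 ≥ 0.39   (potassium (K₂O))
  0.18x2 + 0.01x4 + 0.17x5 ≥ 0.18   (sulfur)
  0.2x1 + 0.46x4 ≥ 0.4   (phosphorus (P₂O₅))
  0.04x1 + 0.35x3 + 0.16x6 ≥ 0.41   (nitrogen)
  x2 ≤ 3.6
  x1, x2, x3, x4, x5, x6 ≥ 0.
The minimum-cost mix takes nothing from bone meal, calcium nitrate — only gypsum, ammonium nitrate, triple superphosphate, potassium sulfate. There the potassium (K₂O), sulfur, phosphorus (P₂O₅), nitrogen constraints are tight.
That vertex is x2 = 0.1843, x3 = 1.171, x4 = 0.8696, x5 = 0.8125.
Objective = 0.13·0.1843 + 0.73·1.171 + 0.72·0.8696 + 0.86·0.8125 = 2.2037.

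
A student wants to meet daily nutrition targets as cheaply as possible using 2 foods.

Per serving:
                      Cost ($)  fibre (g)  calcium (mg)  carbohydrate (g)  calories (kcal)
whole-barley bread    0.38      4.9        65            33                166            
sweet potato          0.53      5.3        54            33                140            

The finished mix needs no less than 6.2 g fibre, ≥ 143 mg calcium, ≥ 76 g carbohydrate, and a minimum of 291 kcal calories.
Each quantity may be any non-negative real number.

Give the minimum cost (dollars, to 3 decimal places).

Treat it as an LP. Let x1 = servings of whole-barley bread, x2 = servings of sweet potato.
Minimize 0.38x1 + 0.53x2 with:
  4.9x1 + 5.3x2 ≥ 6.2   (fibre)
  65x1 + 54x2 ≥ 143   (calcium)
  33x1 + 33x2 ≥ 76   (carbohydrate)
  166x1 + 140x2 ≥ 291   (calories)
  x1, x2 ≥ 0.
At the optimum only whole-barley bread is positive (sweet potato = 0). The carbohydrate requirement is met with equality.
That vertex is x1 = 2.303.
Hence cost = 0.38·2.303 = $0.87514.

$0.875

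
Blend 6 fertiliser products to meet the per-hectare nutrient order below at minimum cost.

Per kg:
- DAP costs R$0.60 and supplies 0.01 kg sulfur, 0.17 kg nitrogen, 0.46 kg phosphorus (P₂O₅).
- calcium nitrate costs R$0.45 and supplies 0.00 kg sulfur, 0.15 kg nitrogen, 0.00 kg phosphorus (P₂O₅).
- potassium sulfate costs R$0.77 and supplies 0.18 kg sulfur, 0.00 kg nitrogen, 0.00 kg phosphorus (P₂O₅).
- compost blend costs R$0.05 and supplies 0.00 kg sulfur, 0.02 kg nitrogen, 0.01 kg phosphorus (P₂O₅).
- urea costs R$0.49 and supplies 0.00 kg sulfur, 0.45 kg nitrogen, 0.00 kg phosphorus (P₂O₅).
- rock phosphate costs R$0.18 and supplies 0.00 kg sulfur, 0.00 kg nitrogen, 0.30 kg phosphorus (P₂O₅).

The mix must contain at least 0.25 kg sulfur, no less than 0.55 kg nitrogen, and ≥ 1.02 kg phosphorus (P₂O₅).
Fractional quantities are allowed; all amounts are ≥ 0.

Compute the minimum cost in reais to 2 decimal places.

R$2.28

Set it up as a linear program. Let x1 = kg of DAP, x2 = kg of calcium nitrate, x3 = kg of potassium sulfate, x4 = kg of compost blend, x5 = kg of urea, x6 = kg of rock phosphate.
min 0.6x1 + 0.45x2 + 0.77x3 + 0.05x4 + 0.49x5 + 0.18x6 subject to:
  0.01x1 + 0.18x3 ≥ 0.25   (sulfur)
  0.17x1 + 0.15x2 + 0.02x4 + 0.45x5 ≥ 0.55   (nitrogen)
  0.46x1 + 0.01x4 + 0.3x6 ≥ 1.02   (phosphorus (P₂O₅))
  x1, x2, x3, x4, x5, x6 ≥ 0.
At the optimum only potassium sulfate, urea, rock phosphate are positive (DAP, calcium nitrate, compost blend = 0). Binding constraints: sulfur, nitrogen, phosphorus (P₂O₅).
So potassium sulfate = 1.389 kg, urea = 1.222 kg, rock phosphate = 3.4 kg.
Objective = 0.77·1.389 + 0.49·1.222 + 0.18·3.4 = 2.2803.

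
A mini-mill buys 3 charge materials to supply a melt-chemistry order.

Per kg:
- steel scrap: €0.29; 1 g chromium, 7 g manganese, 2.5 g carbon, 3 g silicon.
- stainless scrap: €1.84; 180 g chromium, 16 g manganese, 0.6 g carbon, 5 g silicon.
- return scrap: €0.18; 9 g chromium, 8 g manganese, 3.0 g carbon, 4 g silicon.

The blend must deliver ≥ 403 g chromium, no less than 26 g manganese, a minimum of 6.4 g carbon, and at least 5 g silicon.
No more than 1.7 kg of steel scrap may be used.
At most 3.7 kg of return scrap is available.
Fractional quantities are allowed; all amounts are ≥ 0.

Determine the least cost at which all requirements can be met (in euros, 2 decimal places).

Let x1 = kg of steel scrap, x2 = kg of stainless scrap, x3 = kg of return scrap.
Minimize 0.29x1 + 1.84x2 + 0.18x3 s.t.:
  1x1 + 180x2 + 9x3 ≥ 403   (chromium)
  7x1 + 16x2 + 8x3 ≥ 26   (manganese)
  2.5x1 + 0.6x2 + 3x3 ≥ 6.4   (carbon)
  3x1 + 5x2 + 4x3 ≥ 5   (silicon)
  x1 ≤ 1.7
  x3 ≤ 3.7
  x1, x2, x3 ≥ 0.
The optimal basis is {stainless scrap, return scrap}; steel scrap drops out. The chromium and carbon requirements are met with equality.
That vertex is x2 = 2.154, x3 = 1.703.
Hence cost = 1.84·2.154 + 0.18·1.703 = €4.2699.

€4.27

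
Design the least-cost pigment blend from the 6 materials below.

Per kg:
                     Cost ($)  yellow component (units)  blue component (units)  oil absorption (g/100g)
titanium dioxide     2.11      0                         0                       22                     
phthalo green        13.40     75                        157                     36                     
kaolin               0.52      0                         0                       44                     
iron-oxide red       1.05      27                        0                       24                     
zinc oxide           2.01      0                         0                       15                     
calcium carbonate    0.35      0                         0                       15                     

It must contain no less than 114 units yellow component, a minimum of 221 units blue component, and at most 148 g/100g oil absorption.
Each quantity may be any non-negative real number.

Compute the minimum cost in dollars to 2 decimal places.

Set it up as a linear program. Let x1 = kg of titanium dioxide, x2 = kg of phthalo green, x3 = kg of kaolin, x4 = kg of iron-oxide red, x5 = kg of zinc oxide, x6 = kg of calcium carbonate.
min 2.11x1 + 13.4x2 + 0.52x3 + 1.05x4 + 2.01x5 + 0.35x6 s.t.:
  75x2 + 27x4 ≥ 114   (yellow component)
  157x2 ≥ 221   (blue component)
  22x1 + 36x2 + 44x3 + 24x4 + 15x5 + 15x6 ≤ 148   (oil absorption)
  x1, x2, x3, x4, x5, x6 ≥ 0.
The minimum-cost mix takes nothing from titanium dioxide, kaolin, zinc oxide, calcium carbonate — only phthalo green, iron-oxide red. There the yellow component and blue component constraints are tight.
So phthalo green = 1.408 kg, iron-oxide red = 0.3121 kg.
Objective = 13.4·1.408 + 1.05·0.3121 = 19.1949.

$19.19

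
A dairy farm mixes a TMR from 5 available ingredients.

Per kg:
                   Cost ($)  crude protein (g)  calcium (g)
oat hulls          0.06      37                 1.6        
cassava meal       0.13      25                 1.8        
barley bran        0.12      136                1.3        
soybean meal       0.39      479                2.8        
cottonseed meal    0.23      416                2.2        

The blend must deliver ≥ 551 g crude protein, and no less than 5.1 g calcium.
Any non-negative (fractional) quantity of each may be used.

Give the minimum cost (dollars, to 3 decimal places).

$0.366

Let x1 = kg of oat hulls, x2 = kg of cassava meal, x3 = kg of barley bran, x4 = kg of soybean meal, x5 = kg of cottonseed meal.
Minimize 0.06x1 + 0.13x2 + 0.12x3 + 0.39x4 + 0.23x5 with:
  37x1 + 25x2 + 136x3 + 479x4 + 416x5 ≥ 551   (crude protein)
  1.6x1 + 1.8x2 + 1.3x3 + 2.8x4 + 2.2x5 ≥ 5.1   (calcium)
  x1, x2, x3, x4, x5 ≥ 0.
At the optimum only oat hulls, cottonseed meal are positive (cassava meal, barley bran, soybean meal = 0). The crude protein and calcium requirements are met with equality.
So oat hulls = 1.557 kg, cottonseed meal = 1.186 kg.
Hence cost = 0.06·1.557 + 0.23·1.186 = $0.36620.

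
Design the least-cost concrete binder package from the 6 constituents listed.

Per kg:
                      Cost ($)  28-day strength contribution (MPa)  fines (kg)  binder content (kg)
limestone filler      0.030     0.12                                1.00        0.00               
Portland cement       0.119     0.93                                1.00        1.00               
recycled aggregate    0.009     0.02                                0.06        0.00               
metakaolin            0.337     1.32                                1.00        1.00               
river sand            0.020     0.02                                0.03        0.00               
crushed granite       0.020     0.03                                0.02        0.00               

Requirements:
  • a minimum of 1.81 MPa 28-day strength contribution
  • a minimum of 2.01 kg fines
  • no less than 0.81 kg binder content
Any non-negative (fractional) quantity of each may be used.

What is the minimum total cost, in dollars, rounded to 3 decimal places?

Let x1 = kg of limestone filler, x2 = kg of Portland cement, x3 = kg of recycled aggregate, x4 = kg of metakaolin, x5 = kg of river sand, x6 = kg of crushed granite.
Minimize 0.03x1 + 0.119x2 + 0.009x3 + 0.337x4 + 0.02x5 + 0.02x6 subject to:
  0.12x1 + 0.93x2 + 0.02x3 + 1.32x4 + 0.02x5 + 0.03x6 ≥ 1.81   (28-day strength contribution)
  1x1 + 1x2 + 0.06x3 + 1x4 + 0.03x5 + 0.02x6 ≥ 2.01   (fines)
  1x2 + 1x4 ≥ 0.81   (binder content)
  x1, x2, x3, x4, x5, x6 ≥ 0.
The cheapest feasible vertex uses only limestone filler, Portland cement; recycled aggregate, metakaolin, river sand, crushed granite are not used. The 28-day strength contribution and fines requirements are met with equality.
That vertex is x1 = 0.07321, x2 = 1.937.
Hence cost = 0.03·0.07321 + 0.119·1.937 = $0.23270.

$0.233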